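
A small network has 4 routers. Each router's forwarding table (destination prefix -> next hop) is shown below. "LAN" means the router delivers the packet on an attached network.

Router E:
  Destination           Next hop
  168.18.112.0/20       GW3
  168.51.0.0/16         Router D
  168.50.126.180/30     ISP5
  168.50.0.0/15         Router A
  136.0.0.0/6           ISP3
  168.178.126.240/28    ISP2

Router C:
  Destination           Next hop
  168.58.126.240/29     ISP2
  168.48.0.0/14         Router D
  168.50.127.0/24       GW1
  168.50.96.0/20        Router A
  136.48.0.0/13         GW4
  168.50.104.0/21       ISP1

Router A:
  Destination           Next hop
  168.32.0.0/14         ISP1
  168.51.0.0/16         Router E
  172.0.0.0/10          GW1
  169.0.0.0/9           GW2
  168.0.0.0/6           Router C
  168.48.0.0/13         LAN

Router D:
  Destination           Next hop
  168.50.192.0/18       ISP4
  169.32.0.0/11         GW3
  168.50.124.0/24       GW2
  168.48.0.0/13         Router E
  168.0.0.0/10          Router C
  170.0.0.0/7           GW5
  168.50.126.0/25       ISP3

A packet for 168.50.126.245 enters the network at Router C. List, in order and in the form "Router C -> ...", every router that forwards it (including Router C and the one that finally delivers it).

Router C -> Router D -> Router E -> Router A

At Router C: longest match for 168.50.126.245 is 168.48.0.0/14 -> Router D
At Router D: longest match for 168.50.126.245 is 168.48.0.0/13 -> Router E
At Router E: longest match for 168.50.126.245 is 168.50.0.0/15 -> Router A
At Router A: longest match for 168.50.126.245 is 168.48.0.0/13 -> LAN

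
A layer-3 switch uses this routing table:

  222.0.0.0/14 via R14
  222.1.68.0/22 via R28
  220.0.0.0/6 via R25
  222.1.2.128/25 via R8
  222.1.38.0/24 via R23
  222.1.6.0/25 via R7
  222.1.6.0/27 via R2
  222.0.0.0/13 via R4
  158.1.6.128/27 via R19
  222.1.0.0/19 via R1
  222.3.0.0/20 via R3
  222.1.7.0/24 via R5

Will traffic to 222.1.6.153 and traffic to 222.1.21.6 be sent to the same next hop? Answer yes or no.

222.1.6.153: longest match 222.1.0.0/19 -> R1
222.1.21.6: longest match 222.1.0.0/19 -> R1

yes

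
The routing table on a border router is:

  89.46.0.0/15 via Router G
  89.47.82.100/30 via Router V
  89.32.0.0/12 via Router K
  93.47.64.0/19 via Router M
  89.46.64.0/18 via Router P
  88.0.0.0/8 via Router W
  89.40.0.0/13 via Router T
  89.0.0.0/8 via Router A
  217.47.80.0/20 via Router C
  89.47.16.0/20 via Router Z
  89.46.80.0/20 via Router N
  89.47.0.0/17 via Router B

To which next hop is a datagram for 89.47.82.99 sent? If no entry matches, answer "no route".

Routes whose prefix contains 89.47.82.99:
  89.0.0.0/8 (89.0.0.0 - 89.255.255.255) -> Router A
  89.32.0.0/12 (89.32.0.0 - 89.47.255.255) -> Router K
  89.40.0.0/13 (89.40.0.0 - 89.47.255.255) -> Router T
  89.46.0.0/15 (89.46.0.0 - 89.47.255.255) -> Router G
  89.47.0.0/17 (89.47.0.0 - 89.47.127.255) -> Router B
More-specific entries that do NOT match:
  89.47.82.100/30 (89.47.82.100 - 89.47.82.103) does not contain 89.47.82.99
  217.47.80.0/20 (217.47.80.0 - 217.47.95.255) does not contain 89.47.82.99
  89.47.16.0/20 (89.47.16.0 - 89.47.31.255) does not contain 89.47.82.99
  89.46.80.0/20 (89.46.80.0 - 89.46.95.255) does not contain 89.47.82.99
  93.47.64.0/19 (93.47.64.0 - 93.47.95.255) does not contain 89.47.82.99
  89.46.64.0/18 (89.46.64.0 - 89.46.127.255) does not contain 89.47.82.99
Longest matching prefix is /17 -> next hop Router B.

Router B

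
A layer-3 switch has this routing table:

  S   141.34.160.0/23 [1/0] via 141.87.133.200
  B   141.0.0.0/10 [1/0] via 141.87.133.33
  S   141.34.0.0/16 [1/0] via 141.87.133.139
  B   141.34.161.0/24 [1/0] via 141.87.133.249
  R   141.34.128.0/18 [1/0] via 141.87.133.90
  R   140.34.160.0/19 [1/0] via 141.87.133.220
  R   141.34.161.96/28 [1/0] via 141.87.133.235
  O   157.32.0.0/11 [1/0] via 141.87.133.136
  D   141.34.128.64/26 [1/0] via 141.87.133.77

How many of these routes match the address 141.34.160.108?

Prefixes containing 141.34.160.108:
  141.0.0.0/10 (141.0.0.0 - 141.63.255.255)
  141.34.0.0/16 (141.34.0.0 - 141.34.255.255)
  141.34.128.0/18 (141.34.128.0 - 141.34.191.255)
  141.34.160.0/23 (141.34.160.0 - 141.34.161.255)
Total matching entries: 4.

4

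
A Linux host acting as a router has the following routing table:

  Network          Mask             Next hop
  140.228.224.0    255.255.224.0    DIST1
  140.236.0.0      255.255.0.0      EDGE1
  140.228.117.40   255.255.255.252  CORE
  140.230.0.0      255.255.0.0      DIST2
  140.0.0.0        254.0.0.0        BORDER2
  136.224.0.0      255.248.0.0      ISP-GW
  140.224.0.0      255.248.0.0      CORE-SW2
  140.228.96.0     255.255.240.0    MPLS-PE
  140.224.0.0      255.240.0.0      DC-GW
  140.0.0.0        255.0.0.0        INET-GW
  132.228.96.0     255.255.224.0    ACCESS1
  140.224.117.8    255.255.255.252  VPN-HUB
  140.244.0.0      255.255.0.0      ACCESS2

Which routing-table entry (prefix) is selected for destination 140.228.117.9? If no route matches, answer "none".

Entries matching 140.228.117.9:
  140.0.0.0/7 (140.0.0.0 - 141.255.255.255)
  140.0.0.0/8 (140.0.0.0 - 140.255.255.255)
  140.224.0.0/12 (140.224.0.0 - 140.239.255.255)
  140.224.0.0/13 (140.224.0.0 - 140.231.255.255)
Most specific is 140.224.0.0/13.

140.224.0.0/13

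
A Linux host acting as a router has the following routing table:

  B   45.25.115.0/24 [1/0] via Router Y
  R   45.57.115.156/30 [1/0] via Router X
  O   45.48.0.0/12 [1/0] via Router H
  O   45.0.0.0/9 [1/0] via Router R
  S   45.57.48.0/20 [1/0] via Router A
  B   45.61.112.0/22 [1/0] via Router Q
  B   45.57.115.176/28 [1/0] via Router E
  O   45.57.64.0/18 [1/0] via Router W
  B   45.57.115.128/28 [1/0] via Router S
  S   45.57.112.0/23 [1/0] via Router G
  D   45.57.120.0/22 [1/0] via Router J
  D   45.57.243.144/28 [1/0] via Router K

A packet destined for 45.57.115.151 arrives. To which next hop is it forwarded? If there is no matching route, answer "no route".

Router W

Routes whose prefix contains 45.57.115.151:
  45.0.0.0/9 (45.0.0.0 - 45.127.255.255) -> Router R
  45.48.0.0/12 (45.48.0.0 - 45.63.255.255) -> Router H
  45.57.64.0/18 (45.57.64.0 - 45.57.127.255) -> Router W
More-specific entries that do NOT match:
  45.57.115.156/30 (45.57.115.156 - 45.57.115.159) does not contain 45.57.115.151
  45.57.115.176/28 (45.57.115.176 - 45.57.115.191) does not contain 45.57.115.151
  45.57.115.128/28 (45.57.115.128 - 45.57.115.143) does not contain 45.57.115.151
  45.57.243.144/28 (45.57.243.144 - 45.57.243.159) does not contain 45.57.115.151
  45.25.115.0/24 (45.25.115.0 - 45.25.115.255) does not contain 45.57.115.151
  45.57.112.0/23 (45.57.112.0 - 45.57.113.255) does not contain 45.57.115.151
  45.61.112.0/22 (45.61.112.0 - 45.61.115.255) does not contain 45.57.115.151
  45.57.120.0/22 (45.57.120.0 - 45.57.123.255) does not contain 45.57.115.151
  45.57.48.0/20 (45.57.48.0 - 45.57.63.255) does not contain 45.57.115.151
Longest matching prefix is /18 -> next hop Router W.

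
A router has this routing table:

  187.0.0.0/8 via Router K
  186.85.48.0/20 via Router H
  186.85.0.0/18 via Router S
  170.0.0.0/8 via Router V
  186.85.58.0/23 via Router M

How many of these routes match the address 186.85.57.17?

2

Prefixes containing 186.85.57.17:
  186.85.0.0/18 (186.85.0.0 - 186.85.63.255)
  186.85.48.0/20 (186.85.48.0 - 186.85.63.255)
Total matching entries: 2.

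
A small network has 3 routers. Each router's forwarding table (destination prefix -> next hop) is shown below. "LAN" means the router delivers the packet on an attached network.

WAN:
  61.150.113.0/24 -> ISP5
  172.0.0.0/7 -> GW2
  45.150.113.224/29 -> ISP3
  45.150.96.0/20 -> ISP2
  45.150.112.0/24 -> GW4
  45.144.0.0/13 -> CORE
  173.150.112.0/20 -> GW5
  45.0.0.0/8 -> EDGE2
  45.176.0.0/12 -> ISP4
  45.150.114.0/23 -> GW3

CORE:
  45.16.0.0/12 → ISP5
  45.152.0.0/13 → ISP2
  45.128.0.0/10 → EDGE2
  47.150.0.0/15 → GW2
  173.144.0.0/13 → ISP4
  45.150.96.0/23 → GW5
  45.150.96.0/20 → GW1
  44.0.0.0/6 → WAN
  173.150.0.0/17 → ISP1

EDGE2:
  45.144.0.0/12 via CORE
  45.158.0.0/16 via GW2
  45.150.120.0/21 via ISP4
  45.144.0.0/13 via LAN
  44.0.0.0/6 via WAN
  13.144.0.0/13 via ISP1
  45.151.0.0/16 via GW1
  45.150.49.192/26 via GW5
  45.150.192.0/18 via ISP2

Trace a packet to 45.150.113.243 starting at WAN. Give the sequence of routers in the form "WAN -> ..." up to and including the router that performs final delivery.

WAN -> CORE -> EDGE2

At WAN: longest match for 45.150.113.243 is 45.144.0.0/13 -> CORE
At CORE: longest match for 45.150.113.243 is 45.128.0.0/10 -> EDGE2
At EDGE2: longest match for 45.150.113.243 is 45.144.0.0/13 -> LAN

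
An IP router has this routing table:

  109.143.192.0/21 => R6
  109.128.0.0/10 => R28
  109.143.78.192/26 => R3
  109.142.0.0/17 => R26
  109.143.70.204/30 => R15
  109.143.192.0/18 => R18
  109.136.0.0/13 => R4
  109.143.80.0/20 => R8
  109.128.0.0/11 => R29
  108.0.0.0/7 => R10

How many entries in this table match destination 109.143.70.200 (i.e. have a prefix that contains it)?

Prefixes containing 109.143.70.200:
  108.0.0.0/7 (108.0.0.0 - 109.255.255.255)
  109.128.0.0/10 (109.128.0.0 - 109.191.255.255)
  109.128.0.0/11 (109.128.0.0 - 109.159.255.255)
  109.136.0.0/13 (109.136.0.0 - 109.143.255.255)
Total matching entries: 4.

4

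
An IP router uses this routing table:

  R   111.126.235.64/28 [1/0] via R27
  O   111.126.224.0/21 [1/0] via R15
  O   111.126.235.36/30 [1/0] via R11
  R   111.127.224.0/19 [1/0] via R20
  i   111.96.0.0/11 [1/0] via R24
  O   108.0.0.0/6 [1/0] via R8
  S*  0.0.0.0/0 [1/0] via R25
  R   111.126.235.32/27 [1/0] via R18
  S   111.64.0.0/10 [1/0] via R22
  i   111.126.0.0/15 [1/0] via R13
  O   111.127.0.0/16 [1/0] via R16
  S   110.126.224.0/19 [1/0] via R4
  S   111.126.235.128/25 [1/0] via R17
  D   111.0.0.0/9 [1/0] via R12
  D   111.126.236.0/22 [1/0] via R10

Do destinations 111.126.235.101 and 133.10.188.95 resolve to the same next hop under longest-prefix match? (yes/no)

111.126.235.101: longest match 111.126.0.0/15 -> R13
133.10.188.95: longest match 0.0.0.0/0 -> R25

no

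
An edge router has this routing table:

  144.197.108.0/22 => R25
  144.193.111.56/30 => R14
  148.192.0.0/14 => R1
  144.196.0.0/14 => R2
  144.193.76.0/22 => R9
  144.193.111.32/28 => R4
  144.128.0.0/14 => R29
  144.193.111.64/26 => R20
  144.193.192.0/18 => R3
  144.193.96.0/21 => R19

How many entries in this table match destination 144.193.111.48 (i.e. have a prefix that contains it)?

No listed prefix contains 144.193.111.48.
Total matching entries: 0.

0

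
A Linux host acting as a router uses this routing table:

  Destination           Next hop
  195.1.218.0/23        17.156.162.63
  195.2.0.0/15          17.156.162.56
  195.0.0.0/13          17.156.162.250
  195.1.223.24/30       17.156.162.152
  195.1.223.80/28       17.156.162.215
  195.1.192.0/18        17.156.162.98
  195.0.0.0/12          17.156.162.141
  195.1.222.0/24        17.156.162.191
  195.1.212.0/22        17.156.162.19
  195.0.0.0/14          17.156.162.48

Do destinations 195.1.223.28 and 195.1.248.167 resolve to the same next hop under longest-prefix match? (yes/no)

yes

195.1.223.28: longest match 195.1.192.0/18 -> 17.156.162.98
195.1.248.167: longest match 195.1.192.0/18 -> 17.156.162.98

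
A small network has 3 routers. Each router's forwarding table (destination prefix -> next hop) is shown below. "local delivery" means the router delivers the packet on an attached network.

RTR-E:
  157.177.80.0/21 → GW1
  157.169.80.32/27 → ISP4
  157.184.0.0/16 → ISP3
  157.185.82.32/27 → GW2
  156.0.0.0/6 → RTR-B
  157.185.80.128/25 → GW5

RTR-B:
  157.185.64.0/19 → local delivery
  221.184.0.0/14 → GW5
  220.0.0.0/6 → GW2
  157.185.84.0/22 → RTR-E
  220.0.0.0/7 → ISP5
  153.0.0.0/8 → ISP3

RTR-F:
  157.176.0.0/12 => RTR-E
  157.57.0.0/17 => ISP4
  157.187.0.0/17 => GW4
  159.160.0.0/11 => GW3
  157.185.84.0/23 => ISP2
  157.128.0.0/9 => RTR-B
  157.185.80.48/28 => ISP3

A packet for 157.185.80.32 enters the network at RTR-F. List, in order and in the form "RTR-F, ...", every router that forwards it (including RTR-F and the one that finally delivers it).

At RTR-F: longest match for 157.185.80.32 is 157.176.0.0/12 -> RTR-E
At RTR-E: longest match for 157.185.80.32 is 156.0.0.0/6 -> RTR-B
At RTR-B: longest match for 157.185.80.32 is 157.185.64.0/19 -> local delivery

RTR-F, RTR-E, RTR-B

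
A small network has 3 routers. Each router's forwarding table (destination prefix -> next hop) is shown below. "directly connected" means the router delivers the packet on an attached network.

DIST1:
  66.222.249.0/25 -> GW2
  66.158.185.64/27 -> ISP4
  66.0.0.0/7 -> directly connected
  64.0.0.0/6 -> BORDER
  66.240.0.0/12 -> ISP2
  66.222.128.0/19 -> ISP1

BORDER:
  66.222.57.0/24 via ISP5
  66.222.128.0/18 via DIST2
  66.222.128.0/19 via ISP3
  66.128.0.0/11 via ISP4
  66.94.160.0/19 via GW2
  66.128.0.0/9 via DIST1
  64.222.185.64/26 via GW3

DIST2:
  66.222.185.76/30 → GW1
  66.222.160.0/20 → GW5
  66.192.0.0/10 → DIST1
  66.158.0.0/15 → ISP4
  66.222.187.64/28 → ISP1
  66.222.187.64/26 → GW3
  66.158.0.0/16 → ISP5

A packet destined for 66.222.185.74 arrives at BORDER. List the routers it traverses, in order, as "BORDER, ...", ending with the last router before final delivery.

BORDER, DIST2, DIST1

At BORDER: longest match for 66.222.185.74 is 66.222.128.0/18 -> DIST2
At DIST2: longest match for 66.222.185.74 is 66.192.0.0/10 -> DIST1
At DIST1: longest match for 66.222.185.74 is 66.0.0.0/7 -> directly connected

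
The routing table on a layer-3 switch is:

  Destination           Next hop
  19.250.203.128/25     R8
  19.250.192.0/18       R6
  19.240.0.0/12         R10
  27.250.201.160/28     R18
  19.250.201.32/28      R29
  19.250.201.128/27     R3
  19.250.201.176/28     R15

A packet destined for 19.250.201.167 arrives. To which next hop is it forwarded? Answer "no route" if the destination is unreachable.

R6

Routes whose prefix contains 19.250.201.167:
  19.240.0.0/12 (19.240.0.0 - 19.255.255.255) -> R10
  19.250.192.0/18 (19.250.192.0 - 19.250.255.255) -> R6
More-specific entries that do NOT match:
  27.250.201.160/28 (27.250.201.160 - 27.250.201.175) does not contain 19.250.201.167
  19.250.201.32/28 (19.250.201.32 - 19.250.201.47) does not contain 19.250.201.167
  19.250.201.176/28 (19.250.201.176 - 19.250.201.191) does not contain 19.250.201.167
  19.250.201.128/27 (19.250.201.128 - 19.250.201.159) does not contain 19.250.201.167
  19.250.203.128/25 (19.250.203.128 - 19.250.203.255) does not contain 19.250.201.167
Longest matching prefix is /18 -> next hop R6.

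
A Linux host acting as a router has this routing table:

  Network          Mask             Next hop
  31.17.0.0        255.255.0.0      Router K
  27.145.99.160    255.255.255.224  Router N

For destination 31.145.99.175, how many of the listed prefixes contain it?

No listed prefix contains 31.145.99.175.
Total matching entries: 0.

0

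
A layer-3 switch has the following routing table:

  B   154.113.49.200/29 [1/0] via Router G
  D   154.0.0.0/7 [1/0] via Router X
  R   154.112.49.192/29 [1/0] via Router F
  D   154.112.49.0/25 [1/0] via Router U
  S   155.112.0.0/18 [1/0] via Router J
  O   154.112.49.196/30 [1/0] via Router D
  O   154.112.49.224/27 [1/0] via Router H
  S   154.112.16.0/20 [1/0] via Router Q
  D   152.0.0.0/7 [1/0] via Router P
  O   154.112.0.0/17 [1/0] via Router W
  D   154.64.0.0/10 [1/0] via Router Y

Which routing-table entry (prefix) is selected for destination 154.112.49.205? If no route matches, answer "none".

154.112.0.0/17

Entries matching 154.112.49.205:
  154.0.0.0/7 (154.0.0.0 - 155.255.255.255)
  154.64.0.0/10 (154.64.0.0 - 154.127.255.255)
  154.112.0.0/17 (154.112.0.0 - 154.112.127.255)
Most specific is 154.112.0.0/17.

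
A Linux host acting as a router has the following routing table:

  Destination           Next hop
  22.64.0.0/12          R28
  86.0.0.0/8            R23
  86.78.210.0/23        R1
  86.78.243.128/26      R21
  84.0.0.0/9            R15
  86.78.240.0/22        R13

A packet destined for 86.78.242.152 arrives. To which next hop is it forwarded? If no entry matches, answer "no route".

R13

Routes whose prefix contains 86.78.242.152:
  86.0.0.0/8 (86.0.0.0 - 86.255.255.255) -> R23
  86.78.240.0/22 (86.78.240.0 - 86.78.243.255) -> R13
More-specific entries that do NOT match:
  86.78.243.128/26 (86.78.243.128 - 86.78.243.191) does not contain 86.78.242.152
  86.78.210.0/23 (86.78.210.0 - 86.78.211.255) does not contain 86.78.242.152
Longest matching prefix is /22 -> next hop R13.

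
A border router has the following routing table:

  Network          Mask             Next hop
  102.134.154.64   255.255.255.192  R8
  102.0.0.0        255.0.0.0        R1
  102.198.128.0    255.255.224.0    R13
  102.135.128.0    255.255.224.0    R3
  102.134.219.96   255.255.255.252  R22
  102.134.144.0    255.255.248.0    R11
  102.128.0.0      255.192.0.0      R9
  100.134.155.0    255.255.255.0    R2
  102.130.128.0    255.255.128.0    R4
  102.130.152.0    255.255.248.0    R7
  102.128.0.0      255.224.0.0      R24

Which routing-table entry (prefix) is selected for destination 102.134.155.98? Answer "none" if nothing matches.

102.128.0.0/11

Entries matching 102.134.155.98:
  102.0.0.0/8 (102.0.0.0 - 102.255.255.255)
  102.128.0.0/10 (102.128.0.0 - 102.191.255.255)
  102.128.0.0/11 (102.128.0.0 - 102.159.255.255)
Most specific is 102.128.0.0/11.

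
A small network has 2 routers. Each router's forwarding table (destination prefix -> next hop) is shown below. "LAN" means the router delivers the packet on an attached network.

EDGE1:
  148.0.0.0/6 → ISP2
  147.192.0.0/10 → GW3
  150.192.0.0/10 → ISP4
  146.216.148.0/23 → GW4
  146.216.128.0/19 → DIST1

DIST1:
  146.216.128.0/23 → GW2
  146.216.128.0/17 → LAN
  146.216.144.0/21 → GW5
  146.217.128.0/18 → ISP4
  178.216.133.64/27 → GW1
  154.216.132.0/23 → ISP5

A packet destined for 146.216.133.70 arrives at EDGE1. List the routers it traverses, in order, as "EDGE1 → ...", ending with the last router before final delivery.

At EDGE1: longest match for 146.216.133.70 is 146.216.128.0/19 -> DIST1
At DIST1: longest match for 146.216.133.70 is 146.216.128.0/17 -> LAN

EDGE1 → DIST1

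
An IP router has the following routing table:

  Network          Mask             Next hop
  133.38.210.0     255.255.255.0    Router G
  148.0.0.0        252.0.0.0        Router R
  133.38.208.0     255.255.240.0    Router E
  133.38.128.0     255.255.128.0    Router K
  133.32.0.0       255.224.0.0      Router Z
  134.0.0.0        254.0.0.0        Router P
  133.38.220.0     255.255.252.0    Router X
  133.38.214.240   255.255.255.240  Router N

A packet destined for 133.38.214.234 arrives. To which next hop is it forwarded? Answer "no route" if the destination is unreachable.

Router E

Routes whose prefix contains 133.38.214.234:
  133.32.0.0/11 (133.32.0.0 - 133.63.255.255) -> Router Z
  133.38.128.0/17 (133.38.128.0 - 133.38.255.255) -> Router K
  133.38.208.0/20 (133.38.208.0 - 133.38.223.255) -> Router E
More-specific entries that do NOT match:
  133.38.214.240/28 (133.38.214.240 - 133.38.214.255) does not contain 133.38.214.234
  133.38.210.0/24 (133.38.210.0 - 133.38.210.255) does not contain 133.38.214.234
  133.38.220.0/22 (133.38.220.0 - 133.38.223.255) does not contain 133.38.214.234
Longest matching prefix is /20 -> next hop Router E.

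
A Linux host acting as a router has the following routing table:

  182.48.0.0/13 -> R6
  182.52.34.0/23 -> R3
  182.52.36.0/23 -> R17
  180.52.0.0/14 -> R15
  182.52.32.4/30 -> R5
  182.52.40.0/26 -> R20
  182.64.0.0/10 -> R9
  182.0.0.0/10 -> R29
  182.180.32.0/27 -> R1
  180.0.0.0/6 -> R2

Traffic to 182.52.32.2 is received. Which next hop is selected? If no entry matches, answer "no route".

R6

Routes whose prefix contains 182.52.32.2:
  180.0.0.0/6 (180.0.0.0 - 183.255.255.255) -> R2
  182.0.0.0/10 (182.0.0.0 - 182.63.255.255) -> R29
  182.48.0.0/13 (182.48.0.0 - 182.55.255.255) -> R6
More-specific entries that do NOT match:
  182.52.32.4/30 (182.52.32.4 - 182.52.32.7) does not contain 182.52.32.2
  182.180.32.0/27 (182.180.32.0 - 182.180.32.31) does not contain 182.52.32.2
  182.52.40.0/26 (182.52.40.0 - 182.52.40.63) does not contain 182.52.32.2
  182.52.34.0/23 (182.52.34.0 - 182.52.35.255) does not contain 182.52.32.2
  182.52.36.0/23 (182.52.36.0 - 182.52.37.255) does not contain 182.52.32.2
  180.52.0.0/14 (180.52.0.0 - 180.55.255.255) does not contain 182.52.32.2
Longest matching prefix is /13 -> next hop R6.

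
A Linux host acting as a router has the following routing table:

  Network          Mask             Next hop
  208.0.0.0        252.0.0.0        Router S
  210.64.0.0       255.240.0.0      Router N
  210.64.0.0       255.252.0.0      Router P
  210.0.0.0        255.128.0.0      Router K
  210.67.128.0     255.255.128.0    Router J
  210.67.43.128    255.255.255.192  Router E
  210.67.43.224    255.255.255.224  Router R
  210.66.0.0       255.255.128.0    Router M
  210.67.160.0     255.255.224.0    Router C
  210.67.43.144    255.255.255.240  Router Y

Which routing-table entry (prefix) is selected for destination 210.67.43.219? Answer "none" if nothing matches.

210.64.0.0/14

Entries matching 210.67.43.219:
  208.0.0.0/6 (208.0.0.0 - 211.255.255.255)
  210.0.0.0/9 (210.0.0.0 - 210.127.255.255)
  210.64.0.0/12 (210.64.0.0 - 210.79.255.255)
  210.64.0.0/14 (210.64.0.0 - 210.67.255.255)
Most specific is 210.64.0.0/14.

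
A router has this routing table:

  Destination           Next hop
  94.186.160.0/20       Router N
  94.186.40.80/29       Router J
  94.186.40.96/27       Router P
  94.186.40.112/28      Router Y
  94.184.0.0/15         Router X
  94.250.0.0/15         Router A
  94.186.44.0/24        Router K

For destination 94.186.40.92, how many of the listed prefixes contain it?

0

No listed prefix contains 94.186.40.92.
Total matching entries: 0.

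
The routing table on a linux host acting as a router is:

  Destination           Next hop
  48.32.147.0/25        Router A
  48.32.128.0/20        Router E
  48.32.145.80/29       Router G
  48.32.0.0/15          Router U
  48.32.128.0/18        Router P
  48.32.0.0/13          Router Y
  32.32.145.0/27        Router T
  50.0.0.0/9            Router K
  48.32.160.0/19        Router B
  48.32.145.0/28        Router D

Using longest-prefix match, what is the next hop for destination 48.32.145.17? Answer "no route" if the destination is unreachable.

Router P

Routes whose prefix contains 48.32.145.17:
  48.32.0.0/13 (48.32.0.0 - 48.39.255.255) -> Router Y
  48.32.0.0/15 (48.32.0.0 - 48.33.255.255) -> Router U
  48.32.128.0/18 (48.32.128.0 - 48.32.191.255) -> Router P
More-specific entries that do NOT match:
  48.32.145.80/29 (48.32.145.80 - 48.32.145.87) does not contain 48.32.145.17
  48.32.145.0/28 (48.32.145.0 - 48.32.145.15) does not contain 48.32.145.17
  32.32.145.0/27 (32.32.145.0 - 32.32.145.31) does not contain 48.32.145.17
  48.32.147.0/25 (48.32.147.0 - 48.32.147.127) does not contain 48.32.145.17
  48.32.128.0/20 (48.32.128.0 - 48.32.143.255) does not contain 48.32.145.17
  48.32.160.0/19 (48.32.160.0 - 48.32.191.255) does not contain 48.32.145.17
Longest matching prefix is /18 -> next hop Router P.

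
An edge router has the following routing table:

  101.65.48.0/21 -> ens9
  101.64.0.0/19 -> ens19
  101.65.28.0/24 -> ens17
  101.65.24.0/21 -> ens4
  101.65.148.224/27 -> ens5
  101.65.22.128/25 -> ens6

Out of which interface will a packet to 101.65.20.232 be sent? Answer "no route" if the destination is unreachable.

No entry's prefix contains 101.65.20.232; there is no default route.

no route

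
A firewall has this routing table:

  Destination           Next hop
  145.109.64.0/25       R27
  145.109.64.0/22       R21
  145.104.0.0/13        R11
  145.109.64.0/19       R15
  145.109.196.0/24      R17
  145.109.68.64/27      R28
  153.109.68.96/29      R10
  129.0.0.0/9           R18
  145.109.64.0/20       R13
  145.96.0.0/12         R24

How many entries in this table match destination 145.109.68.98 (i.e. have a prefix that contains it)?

Prefixes containing 145.109.68.98:
  145.96.0.0/12 (145.96.0.0 - 145.111.255.255)
  145.104.0.0/13 (145.104.0.0 - 145.111.255.255)
  145.109.64.0/19 (145.109.64.0 - 145.109.95.255)
  145.109.64.0/20 (145.109.64.0 - 145.109.79.255)
Total matching entries: 4.

4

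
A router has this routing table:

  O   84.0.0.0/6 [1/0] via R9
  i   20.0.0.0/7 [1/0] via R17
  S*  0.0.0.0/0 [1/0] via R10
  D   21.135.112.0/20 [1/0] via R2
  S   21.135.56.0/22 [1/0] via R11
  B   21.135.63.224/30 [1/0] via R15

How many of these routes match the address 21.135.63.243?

Prefixes containing 21.135.63.243:
  0.0.0.0/0 (default, matches everything)
  20.0.0.0/7 (20.0.0.0 - 21.255.255.255)
Total matching entries: 2.

2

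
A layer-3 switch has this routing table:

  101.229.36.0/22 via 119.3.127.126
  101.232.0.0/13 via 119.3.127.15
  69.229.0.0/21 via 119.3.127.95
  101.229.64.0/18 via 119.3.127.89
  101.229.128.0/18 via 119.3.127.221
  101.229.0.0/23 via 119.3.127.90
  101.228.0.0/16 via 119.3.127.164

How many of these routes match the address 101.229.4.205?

No listed prefix contains 101.229.4.205.
Total matching entries: 0.

0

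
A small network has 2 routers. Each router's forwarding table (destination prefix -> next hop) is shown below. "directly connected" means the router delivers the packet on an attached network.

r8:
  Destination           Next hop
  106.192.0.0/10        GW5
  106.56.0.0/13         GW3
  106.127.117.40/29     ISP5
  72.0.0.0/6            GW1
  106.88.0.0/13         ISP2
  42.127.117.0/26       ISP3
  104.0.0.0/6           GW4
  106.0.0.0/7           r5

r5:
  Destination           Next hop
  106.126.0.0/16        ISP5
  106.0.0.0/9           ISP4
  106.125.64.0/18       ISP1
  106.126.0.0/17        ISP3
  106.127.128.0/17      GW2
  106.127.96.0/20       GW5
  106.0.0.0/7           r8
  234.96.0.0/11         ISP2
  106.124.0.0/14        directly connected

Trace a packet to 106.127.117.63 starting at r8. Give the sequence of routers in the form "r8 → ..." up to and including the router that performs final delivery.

At r8: longest match for 106.127.117.63 is 106.0.0.0/7 -> r5
At r5: longest match for 106.127.117.63 is 106.124.0.0/14 -> directly connected

r8 → r5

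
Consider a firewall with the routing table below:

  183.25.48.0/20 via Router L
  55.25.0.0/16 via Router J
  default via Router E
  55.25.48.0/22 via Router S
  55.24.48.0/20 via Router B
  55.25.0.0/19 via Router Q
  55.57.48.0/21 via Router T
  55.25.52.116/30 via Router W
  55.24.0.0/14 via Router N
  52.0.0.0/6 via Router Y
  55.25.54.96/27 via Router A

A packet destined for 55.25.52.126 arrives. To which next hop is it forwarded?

Router J

Routes whose prefix contains 55.25.52.126:
  0.0.0.0/0 (default, matches everything) -> Router E
  52.0.0.0/6 (52.0.0.0 - 55.255.255.255) -> Router Y
  55.24.0.0/14 (55.24.0.0 - 55.27.255.255) -> Router N
  55.25.0.0/16 (55.25.0.0 - 55.25.255.255) -> Router J
More-specific entries that do NOT match:
  55.25.52.116/30 (55.25.52.116 - 55.25.52.119) does not contain 55.25.52.126
  55.25.54.96/27 (55.25.54.96 - 55.25.54.127) does not contain 55.25.52.126
  55.25.48.0/22 (55.25.48.0 - 55.25.51.255) does not contain 55.25.52.126
  55.57.48.0/21 (55.57.48.0 - 55.57.55.255) does not contain 55.25.52.126
  183.25.48.0/20 (183.25.48.0 - 183.25.63.255) does not contain 55.25.52.126
  55.24.48.0/20 (55.24.48.0 - 55.24.63.255) does not contain 55.25.52.126
  55.25.0.0/19 (55.25.0.0 - 55.25.31.255) does not contain 55.25.52.126
Longest matching prefix is /16 -> next hop Router J.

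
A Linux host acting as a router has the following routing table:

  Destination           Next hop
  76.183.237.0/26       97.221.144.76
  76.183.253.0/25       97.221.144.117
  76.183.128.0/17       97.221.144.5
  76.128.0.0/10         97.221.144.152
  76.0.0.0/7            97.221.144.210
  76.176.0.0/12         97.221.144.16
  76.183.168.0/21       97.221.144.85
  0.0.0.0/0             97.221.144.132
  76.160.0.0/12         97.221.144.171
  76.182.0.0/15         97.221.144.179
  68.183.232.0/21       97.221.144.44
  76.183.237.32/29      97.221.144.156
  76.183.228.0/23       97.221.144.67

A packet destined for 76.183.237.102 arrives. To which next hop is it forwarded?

Routes whose prefix contains 76.183.237.102:
  0.0.0.0/0 (default, matches everything) -> 97.221.144.132
  76.0.0.0/7 (76.0.0.0 - 77.255.255.255) -> 97.221.144.210
  76.128.0.0/10 (76.128.0.0 - 76.191.255.255) -> 97.221.144.152
  76.176.0.0/12 (76.176.0.0 - 76.191.255.255) -> 97.221.144.16
  76.182.0.0/15 (76.182.0.0 - 76.183.255.255) -> 97.221.144.179
  76.183.128.0/17 (76.183.128.0 - 76.183.255.255) -> 97.221.144.5
More-specific entries that do NOT match:
  76.183.237.32/29 (76.183.237.32 - 76.183.237.39) does not contain 76.183.237.102
  76.183.237.0/26 (76.183.237.0 - 76.183.237.63) does not contain 76.183.237.102
  76.183.253.0/25 (76.183.253.0 - 76.183.253.127) does not contain 76.183.237.102
  76.183.228.0/23 (76.183.228.0 - 76.183.229.255) does not contain 76.183.237.102
  76.183.168.0/21 (76.183.168.0 - 76.183.175.255) does not contain 76.183.237.102
  68.183.232.0/21 (68.183.232.0 - 68.183.239.255) does not contain 76.183.237.102
Longest matching prefix is /17 -> next hop 97.221.144.5.

97.221.144.5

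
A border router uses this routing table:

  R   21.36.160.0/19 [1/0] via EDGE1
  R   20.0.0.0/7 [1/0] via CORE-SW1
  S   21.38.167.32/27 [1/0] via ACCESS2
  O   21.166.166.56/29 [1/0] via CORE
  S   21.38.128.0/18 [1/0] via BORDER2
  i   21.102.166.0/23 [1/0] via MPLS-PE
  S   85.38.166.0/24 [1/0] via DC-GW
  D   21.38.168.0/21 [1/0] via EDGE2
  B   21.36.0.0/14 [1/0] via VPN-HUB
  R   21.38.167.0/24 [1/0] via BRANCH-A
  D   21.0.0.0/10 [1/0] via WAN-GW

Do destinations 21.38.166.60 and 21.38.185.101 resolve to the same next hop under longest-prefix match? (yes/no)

21.38.166.60: longest match 21.38.128.0/18 -> BORDER2
21.38.185.101: longest match 21.38.128.0/18 -> BORDER2

yes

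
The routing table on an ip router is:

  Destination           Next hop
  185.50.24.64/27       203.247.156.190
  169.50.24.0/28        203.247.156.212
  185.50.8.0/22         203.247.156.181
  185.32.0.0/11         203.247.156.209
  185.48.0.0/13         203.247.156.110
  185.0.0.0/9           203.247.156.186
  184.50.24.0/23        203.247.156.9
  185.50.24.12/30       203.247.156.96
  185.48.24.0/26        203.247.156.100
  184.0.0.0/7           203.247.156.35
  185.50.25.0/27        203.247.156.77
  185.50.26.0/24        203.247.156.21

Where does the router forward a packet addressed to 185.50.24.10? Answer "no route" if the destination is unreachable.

Routes whose prefix contains 185.50.24.10:
  184.0.0.0/7 (184.0.0.0 - 185.255.255.255) -> 203.247.156.35
  185.0.0.0/9 (185.0.0.0 - 185.127.255.255) -> 203.247.156.186
  185.32.0.0/11 (185.32.0.0 - 185.63.255.255) -> 203.247.156.209
  185.48.0.0/13 (185.48.0.0 - 185.55.255.255) -> 203.247.156.110
More-specific entries that do NOT match:
  185.50.24.12/30 (185.50.24.12 - 185.50.24.15) does not contain 185.50.24.10
  169.50.24.0/28 (169.50.24.0 - 169.50.24.15) does not contain 185.50.24.10
  185.50.24.64/27 (185.50.24.64 - 185.50.24.95) does not contain 185.50.24.10
  185.50.25.0/27 (185.50.25.0 - 185.50.25.31) does not contain 185.50.24.10
  185.48.24.0/26 (185.48.24.0 - 185.48.24.63) does not contain 185.50.24.10
  185.50.26.0/24 (185.50.26.0 - 185.50.26.255) does not contain 185.50.24.10
  184.50.24.0/23 (184.50.24.0 - 184.50.25.255) does not contain 185.50.24.10
  185.50.8.0/22 (185.50.8.0 - 185.50.11.255) does not contain 185.50.24.10
Longest matching prefix is /13 -> next hop 203.247.156.110.

203.247.156.110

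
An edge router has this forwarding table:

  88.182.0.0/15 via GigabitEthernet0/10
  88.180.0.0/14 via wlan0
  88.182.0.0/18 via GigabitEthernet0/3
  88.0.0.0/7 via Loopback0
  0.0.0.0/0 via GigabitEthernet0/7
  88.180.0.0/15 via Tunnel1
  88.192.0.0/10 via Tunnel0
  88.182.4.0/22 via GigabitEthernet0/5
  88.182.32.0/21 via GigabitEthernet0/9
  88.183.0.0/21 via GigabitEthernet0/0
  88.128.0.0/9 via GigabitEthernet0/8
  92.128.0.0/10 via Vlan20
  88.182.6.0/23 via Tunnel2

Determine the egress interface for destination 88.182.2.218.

GigabitEthernet0/3

Routes whose prefix contains 88.182.2.218:
  0.0.0.0/0 (default, matches everything) -> GigabitEthernet0/7
  88.0.0.0/7 (88.0.0.0 - 89.255.255.255) -> Loopback0
  88.128.0.0/9 (88.128.0.0 - 88.255.255.255) -> GigabitEthernet0/8
  88.180.0.0/14 (88.180.0.0 - 88.183.255.255) -> wlan0
  88.182.0.0/15 (88.182.0.0 - 88.183.255.255) -> GigabitEthernet0/10
  88.182.0.0/18 (88.182.0.0 - 88.182.63.255) -> GigabitEthernet0/3
More-specific entries that do NOT match:
  88.182.6.0/23 (88.182.6.0 - 88.182.7.255) does not contain 88.182.2.218
  88.182.4.0/22 (88.182.4.0 - 88.182.7.255) does not contain 88.182.2.218
  88.182.32.0/21 (88.182.32.0 - 88.182.39.255) does not contain 88.182.2.218
  88.183.0.0/21 (88.183.0.0 - 88.183.7.255) does not contain 88.182.2.218
Longest matching prefix is /18 -> interface GigabitEthernet0/3.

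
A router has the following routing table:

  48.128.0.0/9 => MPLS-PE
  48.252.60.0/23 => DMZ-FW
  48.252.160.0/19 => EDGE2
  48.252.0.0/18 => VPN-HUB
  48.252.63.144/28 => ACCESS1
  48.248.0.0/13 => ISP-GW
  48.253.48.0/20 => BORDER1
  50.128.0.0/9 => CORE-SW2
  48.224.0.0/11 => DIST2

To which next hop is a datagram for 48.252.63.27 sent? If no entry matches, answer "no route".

VPN-HUB

Routes whose prefix contains 48.252.63.27:
  48.128.0.0/9 (48.128.0.0 - 48.255.255.255) -> MPLS-PE
  48.224.0.0/11 (48.224.0.0 - 48.255.255.255) -> DIST2
  48.248.0.0/13 (48.248.0.0 - 48.255.255.255) -> ISP-GW
  48.252.0.0/18 (48.252.0.0 - 48.252.63.255) -> VPN-HUB
More-specific entries that do NOT match:
  48.252.63.144/28 (48.252.63.144 - 48.252.63.159) does not contain 48.252.63.27
  48.252.60.0/23 (48.252.60.0 - 48.252.61.255) does not contain 48.252.63.27
  48.253.48.0/20 (48.253.48.0 - 48.253.63.255) does not contain 48.252.63.27
  48.252.160.0/19 (48.252.160.0 - 48.252.191.255) does not contain 48.252.63.27
Longest matching prefix is /18 -> next hop VPN-HUB.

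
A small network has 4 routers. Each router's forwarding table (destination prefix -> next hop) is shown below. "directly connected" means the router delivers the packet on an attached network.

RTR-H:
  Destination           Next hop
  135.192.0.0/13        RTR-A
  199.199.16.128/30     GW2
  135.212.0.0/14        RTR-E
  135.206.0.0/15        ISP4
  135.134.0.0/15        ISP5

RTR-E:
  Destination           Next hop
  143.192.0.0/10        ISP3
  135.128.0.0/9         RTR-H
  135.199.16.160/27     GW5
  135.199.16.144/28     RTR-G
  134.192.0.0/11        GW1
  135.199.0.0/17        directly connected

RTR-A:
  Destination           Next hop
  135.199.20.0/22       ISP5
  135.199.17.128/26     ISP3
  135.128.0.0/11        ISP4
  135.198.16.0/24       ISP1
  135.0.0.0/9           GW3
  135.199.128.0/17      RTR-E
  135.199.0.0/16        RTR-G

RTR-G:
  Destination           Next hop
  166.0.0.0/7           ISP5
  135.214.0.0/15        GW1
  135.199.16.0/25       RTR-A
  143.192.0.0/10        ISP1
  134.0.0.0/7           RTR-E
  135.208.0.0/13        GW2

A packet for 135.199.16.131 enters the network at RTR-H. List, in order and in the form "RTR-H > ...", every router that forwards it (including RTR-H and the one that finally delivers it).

At RTR-H: longest match for 135.199.16.131 is 135.192.0.0/13 -> RTR-A
At RTR-A: longest match for 135.199.16.131 is 135.199.0.0/16 -> RTR-G
At RTR-G: longest match for 135.199.16.131 is 134.0.0.0/7 -> RTR-E
At RTR-E: longest match for 135.199.16.131 is 135.199.0.0/17 -> directly connected

RTR-H > RTR-A > RTR-G > RTR-E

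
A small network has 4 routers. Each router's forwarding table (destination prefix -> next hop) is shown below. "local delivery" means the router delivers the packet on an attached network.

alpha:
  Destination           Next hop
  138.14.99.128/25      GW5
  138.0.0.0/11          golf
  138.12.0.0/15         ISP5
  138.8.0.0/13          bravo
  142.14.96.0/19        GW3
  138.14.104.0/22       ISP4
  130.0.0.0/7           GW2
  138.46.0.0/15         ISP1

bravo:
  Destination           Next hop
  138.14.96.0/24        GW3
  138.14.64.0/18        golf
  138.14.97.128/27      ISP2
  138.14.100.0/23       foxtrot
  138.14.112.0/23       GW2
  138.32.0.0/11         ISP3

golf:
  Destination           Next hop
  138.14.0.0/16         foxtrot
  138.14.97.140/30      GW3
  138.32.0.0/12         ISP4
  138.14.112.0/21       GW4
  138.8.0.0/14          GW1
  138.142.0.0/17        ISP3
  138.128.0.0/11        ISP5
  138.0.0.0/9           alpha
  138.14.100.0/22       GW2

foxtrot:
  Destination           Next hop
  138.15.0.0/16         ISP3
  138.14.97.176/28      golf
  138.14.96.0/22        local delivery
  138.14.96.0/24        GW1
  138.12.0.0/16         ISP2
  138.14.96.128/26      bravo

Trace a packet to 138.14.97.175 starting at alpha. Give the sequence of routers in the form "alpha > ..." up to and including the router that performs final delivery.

At alpha: longest match for 138.14.97.175 is 138.8.0.0/13 -> bravo
At bravo: longest match for 138.14.97.175 is 138.14.64.0/18 -> golf
At golf: longest match for 138.14.97.175 is 138.14.0.0/16 -> foxtrot
At foxtrot: longest match for 138.14.97.175 is 138.14.96.0/22 -> local delivery

alpha > bravo > golf > foxtrot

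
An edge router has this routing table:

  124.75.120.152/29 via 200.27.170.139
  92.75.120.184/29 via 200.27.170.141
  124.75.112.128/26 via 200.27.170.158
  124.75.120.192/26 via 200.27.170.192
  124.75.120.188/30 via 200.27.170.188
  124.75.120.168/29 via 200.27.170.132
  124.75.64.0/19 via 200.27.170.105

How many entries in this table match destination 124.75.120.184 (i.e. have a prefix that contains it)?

No listed prefix contains 124.75.120.184.
Total matching entries: 0.

0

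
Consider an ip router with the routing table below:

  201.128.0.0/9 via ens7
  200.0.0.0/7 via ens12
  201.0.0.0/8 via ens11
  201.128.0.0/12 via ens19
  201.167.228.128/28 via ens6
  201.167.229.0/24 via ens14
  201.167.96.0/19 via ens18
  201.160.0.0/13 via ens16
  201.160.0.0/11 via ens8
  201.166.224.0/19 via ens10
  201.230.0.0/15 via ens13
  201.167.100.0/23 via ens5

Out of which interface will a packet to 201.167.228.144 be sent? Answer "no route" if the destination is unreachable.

Routes whose prefix contains 201.167.228.144:
  200.0.0.0/7 (200.0.0.0 - 201.255.255.255) -> ens12
  201.0.0.0/8 (201.0.0.0 - 201.255.255.255) -> ens11
  201.128.0.0/9 (201.128.0.0 - 201.255.255.255) -> ens7
  201.160.0.0/11 (201.160.0.0 - 201.191.255.255) -> ens8
  201.160.0.0/13 (201.160.0.0 - 201.167.255.255) -> ens16
More-specific entries that do NOT match:
  201.167.228.128/28 (201.167.228.128 - 201.167.228.143) does not contain 201.167.228.144
  201.167.229.0/24 (201.167.229.0 - 201.167.229.255) does not contain 201.167.228.144
  201.167.100.0/23 (201.167.100.0 - 201.167.101.255) does not contain 201.167.228.144
  201.167.96.0/19 (201.167.96.0 - 201.167.127.255) does not contain 201.167.228.144
  201.166.224.0/19 (201.166.224.0 - 201.166.255.255) does not contain 201.167.228.144
  201.230.0.0/15 (201.230.0.0 - 201.231.255.255) does not contain 201.167.228.144
Longest matching prefix is /13 -> interface ens16.

ens16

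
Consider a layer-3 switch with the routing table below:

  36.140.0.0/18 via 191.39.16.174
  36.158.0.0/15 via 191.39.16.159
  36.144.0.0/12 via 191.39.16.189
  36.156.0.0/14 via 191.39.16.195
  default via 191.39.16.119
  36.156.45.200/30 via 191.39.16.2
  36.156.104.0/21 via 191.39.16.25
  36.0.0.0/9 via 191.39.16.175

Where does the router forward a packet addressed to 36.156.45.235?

Routes whose prefix contains 36.156.45.235:
  0.0.0.0/0 (default, matches everything) -> 191.39.16.119
  36.144.0.0/12 (36.144.0.0 - 36.159.255.255) -> 191.39.16.189
  36.156.0.0/14 (36.156.0.0 - 36.159.255.255) -> 191.39.16.195
More-specific entries that do NOT match:
  36.156.45.200/30 (36.156.45.200 - 36.156.45.203) does not contain 36.156.45.235
  36.156.104.0/21 (36.156.104.0 - 36.156.111.255) does not contain 36.156.45.235
  36.140.0.0/18 (36.140.0.0 - 36.140.63.255) does not contain 36.156.45.235
  36.158.0.0/15 (36.158.0.0 - 36.159.255.255) does not contain 36.156.45.235
Longest matching prefix is /14 -> next hop 191.39.16.195.

191.39.16.195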